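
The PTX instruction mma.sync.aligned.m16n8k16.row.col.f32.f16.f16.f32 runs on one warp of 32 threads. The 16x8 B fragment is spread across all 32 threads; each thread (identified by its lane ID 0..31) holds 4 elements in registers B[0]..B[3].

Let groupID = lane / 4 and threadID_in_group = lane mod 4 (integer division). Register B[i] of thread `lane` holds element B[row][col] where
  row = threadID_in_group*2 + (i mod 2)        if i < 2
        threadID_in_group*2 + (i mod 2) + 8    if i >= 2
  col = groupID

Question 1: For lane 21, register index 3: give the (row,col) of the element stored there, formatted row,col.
11,5

L=21→G=21>>2=5, T=21&3=1
[3]→row 1·2+1+8=11  col G=5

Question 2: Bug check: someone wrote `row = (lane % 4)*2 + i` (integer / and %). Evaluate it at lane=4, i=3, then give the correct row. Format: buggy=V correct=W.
`(lane % 4)*2 + i`[4,3]=>3
L=4=>grp=4>>2=1, tig=4&3=0
[3]=>row 0·2+1+8=9  col grp=1
row: 3 vs 9

buggy=3 correct=9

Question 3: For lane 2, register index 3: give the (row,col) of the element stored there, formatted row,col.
13,0

L=2→G=2>>2=0, T=2&3=2
[3]→row 2·2+1+8=13  col G=0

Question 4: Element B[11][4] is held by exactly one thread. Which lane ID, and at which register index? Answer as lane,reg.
c=4→G=4  r=11→rhi=1,T=1,p=1
L=4*4+1=17  i=1*2+1=3

17,3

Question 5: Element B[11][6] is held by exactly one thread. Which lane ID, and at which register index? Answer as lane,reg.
25,3

c: 6->gid=6  r: 11->r8=1,tid=1,i&1=1
L=6*4+1=25  i=1*2+1=3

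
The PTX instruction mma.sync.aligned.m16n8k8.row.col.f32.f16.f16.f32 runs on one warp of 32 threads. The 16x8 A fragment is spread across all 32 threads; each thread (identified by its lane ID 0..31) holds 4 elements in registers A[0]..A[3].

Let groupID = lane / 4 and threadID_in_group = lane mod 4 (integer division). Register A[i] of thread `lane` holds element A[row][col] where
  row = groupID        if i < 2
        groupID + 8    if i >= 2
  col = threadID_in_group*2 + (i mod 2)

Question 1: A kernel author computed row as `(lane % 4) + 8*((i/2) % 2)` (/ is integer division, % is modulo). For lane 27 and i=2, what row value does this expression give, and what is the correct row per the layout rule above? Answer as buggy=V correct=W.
`(lane % 4) + 8*((i/2) % 2)`[27,2]->11
lane 27: g=6 (27/4), t=3 (27%4)
i=2: r=6+8=14, c=3*2+0=6
row: 11 vs 14

buggy=11 correct=14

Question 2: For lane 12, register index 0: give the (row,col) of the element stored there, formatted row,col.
lane 12→12/4=3, 12 mod 4=0
i=0  r:3+0→3  c:2·0+0→0

3,0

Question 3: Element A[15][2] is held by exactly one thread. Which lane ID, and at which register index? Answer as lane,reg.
29,2

r: 15->gid=7,r8=1  c: 2->tid=1,i&1=0
L=7*4+1=29  i=1*2+0=2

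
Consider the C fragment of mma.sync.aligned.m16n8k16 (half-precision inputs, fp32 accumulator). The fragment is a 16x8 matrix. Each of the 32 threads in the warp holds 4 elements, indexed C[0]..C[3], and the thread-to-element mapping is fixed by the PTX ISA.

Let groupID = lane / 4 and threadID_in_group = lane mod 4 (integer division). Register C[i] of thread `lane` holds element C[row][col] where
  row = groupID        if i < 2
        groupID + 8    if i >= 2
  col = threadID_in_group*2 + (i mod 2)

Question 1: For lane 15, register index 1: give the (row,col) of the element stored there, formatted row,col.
15: G=3,T=3
[1] (3+0,3*2+1) = (3,7)

3,7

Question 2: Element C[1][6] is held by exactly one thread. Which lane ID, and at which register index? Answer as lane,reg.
r=1->g=1,rb=0  c=6->t=3,b0=0
L=1*4+3=7  i=0*2+0=0

7,0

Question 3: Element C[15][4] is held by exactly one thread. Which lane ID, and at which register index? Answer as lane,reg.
30,2

r=15→G=7,rhi=1  c=4→T=2,p=0
L=7*4+2=30  i=1*2+0=2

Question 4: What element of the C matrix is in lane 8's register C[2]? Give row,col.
10,0

8: gid=2,tid=0
[2] (2+8,0*2+0) = (10,0)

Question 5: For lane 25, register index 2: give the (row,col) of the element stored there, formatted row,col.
14,2

lane 25: grp=6 (25/4), tig=1 (25%4)
i=2: r=6+8=14, c=1*2+0=2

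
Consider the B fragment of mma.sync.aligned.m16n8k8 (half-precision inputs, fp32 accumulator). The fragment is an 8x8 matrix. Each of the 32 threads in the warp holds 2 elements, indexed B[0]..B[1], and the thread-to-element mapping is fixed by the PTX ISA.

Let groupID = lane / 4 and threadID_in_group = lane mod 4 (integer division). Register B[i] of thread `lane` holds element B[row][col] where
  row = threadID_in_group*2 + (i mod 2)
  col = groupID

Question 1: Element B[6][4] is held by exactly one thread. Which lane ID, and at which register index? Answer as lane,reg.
c=4->g=4  r=6->t=3,b0=0
L=4*4+3=19  i=0=0

19,0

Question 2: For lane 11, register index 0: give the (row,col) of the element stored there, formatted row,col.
6,2

11: grp=2,tig=3
[0] (3*2+0,2) = (6,2)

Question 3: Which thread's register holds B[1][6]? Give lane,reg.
c=6⇒gr=6  r=1⇒th=0,odd=1
L=6*4+0=24  i=1=1

24,1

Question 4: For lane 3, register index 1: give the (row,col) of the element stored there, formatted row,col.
7,0

lane 3⇒3/4=0, 3 mod 4=3
i=1  r:2·3+1⇒7  c:0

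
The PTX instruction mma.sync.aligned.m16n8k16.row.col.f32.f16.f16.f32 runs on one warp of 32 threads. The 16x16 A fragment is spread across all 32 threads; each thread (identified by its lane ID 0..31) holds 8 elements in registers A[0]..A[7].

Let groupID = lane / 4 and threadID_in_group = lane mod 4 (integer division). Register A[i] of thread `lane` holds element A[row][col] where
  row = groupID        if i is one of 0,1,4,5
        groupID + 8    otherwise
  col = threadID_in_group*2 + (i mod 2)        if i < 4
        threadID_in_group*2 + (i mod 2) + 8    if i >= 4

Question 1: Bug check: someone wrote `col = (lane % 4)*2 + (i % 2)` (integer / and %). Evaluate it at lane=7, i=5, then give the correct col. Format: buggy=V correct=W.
buggy=7 correct=15

`(lane % 4)*2 + (i % 2)`[7,5]->7
L=7->g=7>>2=1, t=7&3=3
[5]->row 1+0=1  col 3·2+1+8=15
col: 7 vs 15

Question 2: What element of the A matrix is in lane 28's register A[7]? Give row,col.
lane 28: gr=7 (28/4), th=0 (28%4)
i=7: r=7+8=15, c=0*2+1+8=9

15,9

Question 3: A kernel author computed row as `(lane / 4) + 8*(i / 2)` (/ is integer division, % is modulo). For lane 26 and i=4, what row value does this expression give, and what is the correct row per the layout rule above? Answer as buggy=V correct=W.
buggy=22 correct=6

`(lane / 4) + 8*(i / 2)`[26,4]→22
L=26→G=26>>2=6, T=26&3=2
[4]→row 6+0=6  col 2·2+0+8=12
row: 22 vs 6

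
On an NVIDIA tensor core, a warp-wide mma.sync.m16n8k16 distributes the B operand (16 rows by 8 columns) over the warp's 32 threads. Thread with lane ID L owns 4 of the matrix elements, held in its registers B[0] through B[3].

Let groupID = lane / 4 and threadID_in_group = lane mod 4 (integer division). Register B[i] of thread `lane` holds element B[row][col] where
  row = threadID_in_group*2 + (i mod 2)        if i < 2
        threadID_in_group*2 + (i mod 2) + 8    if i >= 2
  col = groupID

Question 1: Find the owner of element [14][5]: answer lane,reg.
23,2

c:5=>grp=5  r:14=>rB=1,tig=3,lo=0
L=5*4+3=23  i=1*2+0=2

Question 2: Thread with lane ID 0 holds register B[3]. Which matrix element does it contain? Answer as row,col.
9,0

0: gr=0,th=0
[3] (0*2+1+8,0) = (9,0)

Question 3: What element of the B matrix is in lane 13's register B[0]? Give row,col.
lane 13->13/4=3, 13 mod 4=1
i=0  r:2·1+0+0->2  c:3

2,3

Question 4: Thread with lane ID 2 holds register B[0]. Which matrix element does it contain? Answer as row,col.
L=2=>grp=2>>2=0, tig=2&3=2
[0]=>row 2·2+0+0=4  col grp=0

4,0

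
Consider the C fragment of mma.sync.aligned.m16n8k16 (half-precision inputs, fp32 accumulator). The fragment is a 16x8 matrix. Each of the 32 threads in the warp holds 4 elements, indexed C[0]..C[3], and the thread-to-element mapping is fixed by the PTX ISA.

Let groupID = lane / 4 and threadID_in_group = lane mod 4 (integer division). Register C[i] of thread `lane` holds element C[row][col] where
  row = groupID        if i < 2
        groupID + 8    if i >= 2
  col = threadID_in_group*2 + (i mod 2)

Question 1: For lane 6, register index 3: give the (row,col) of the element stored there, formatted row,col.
lane 6->6/4=1, 6 mod 4=2
i=3  r:1+8->9  c:2·2+1->5

9,5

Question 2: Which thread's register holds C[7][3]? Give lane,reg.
r=7->g=7,rb=0  c=3->t=1,b0=1
L=7*4+1=29  i=0*2+1=1

29,1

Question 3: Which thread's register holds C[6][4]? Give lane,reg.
r: 6->gid=6,r8=0  c: 4->tid=2,i&1=0
L=6*4+2=26  i=0*2+0=0

26,0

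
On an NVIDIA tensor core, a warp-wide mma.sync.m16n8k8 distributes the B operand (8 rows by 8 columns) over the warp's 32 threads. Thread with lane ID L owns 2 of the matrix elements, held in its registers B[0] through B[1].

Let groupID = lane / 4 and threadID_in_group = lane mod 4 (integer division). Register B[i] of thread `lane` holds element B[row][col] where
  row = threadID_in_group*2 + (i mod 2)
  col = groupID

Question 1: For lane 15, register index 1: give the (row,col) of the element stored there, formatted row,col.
lane 15: G=3 (15/4), T=3 (15%4)
i=1: r=3*2+1=7, c=G=3

7,3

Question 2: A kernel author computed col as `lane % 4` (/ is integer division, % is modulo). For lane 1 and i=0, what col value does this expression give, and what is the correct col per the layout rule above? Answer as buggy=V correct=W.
`lane % 4`[1,0]→1
lane 1: G=0 (1/4), T=1 (1%4)
i=0: r=1*2+0=2, c=G=0
col: 1 vs 0

buggy=1 correct=0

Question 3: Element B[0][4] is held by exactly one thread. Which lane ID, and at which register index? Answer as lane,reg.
c=4→G=4  r=0→T=0,p=0
L=4*4+0=16  i=0=0

16,0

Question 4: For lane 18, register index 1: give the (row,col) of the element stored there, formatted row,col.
18: g=4,t=2
[1] (2*2+1,4) = (5,4)

5,4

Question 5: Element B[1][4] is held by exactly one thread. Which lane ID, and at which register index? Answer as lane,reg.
c: 4->gid=4  r: 1->tid=0,i&1=1
L=4*4+0=16  i=1=1

16,1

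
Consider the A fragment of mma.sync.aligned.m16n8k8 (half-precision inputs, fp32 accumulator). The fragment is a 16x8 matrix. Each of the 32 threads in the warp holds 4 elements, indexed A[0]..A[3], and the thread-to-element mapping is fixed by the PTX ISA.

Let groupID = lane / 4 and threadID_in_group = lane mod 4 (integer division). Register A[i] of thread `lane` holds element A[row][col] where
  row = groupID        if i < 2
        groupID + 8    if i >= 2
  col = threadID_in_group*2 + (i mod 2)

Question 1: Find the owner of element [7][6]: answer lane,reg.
31,0

r=7⇒gr=7,Rb=0  c=6⇒th=3,odd=0
L=7*4+3=31  i=0*2+0=0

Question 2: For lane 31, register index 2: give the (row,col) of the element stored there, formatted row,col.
15,6

lane 31=>31/4=7, 31 mod 4=3
i=2  r:7+8=>15  c:2·3+0=>6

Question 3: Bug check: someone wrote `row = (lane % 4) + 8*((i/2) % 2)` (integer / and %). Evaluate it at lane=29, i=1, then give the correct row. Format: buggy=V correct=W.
`(lane % 4) + 8*((i/2) % 2)`[29,1]⇒1
lane 29: gr=7 (29/4), th=1 (29%4)
i=1: r=7+0=7, c=1*2+1=3
row: 1 vs 7

buggy=1 correct=7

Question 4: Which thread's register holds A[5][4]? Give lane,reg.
r: 5->gid=5,r8=0  c: 4->tid=2,i&1=0
L=5*4+2=22  i=0*2+0=0

22,0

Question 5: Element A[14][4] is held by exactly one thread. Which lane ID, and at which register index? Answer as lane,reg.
26,2

r: 14->gid=6,r8=1  c: 4->tid=2,i&1=0
L=6*4+2=26  i=1*2+0=2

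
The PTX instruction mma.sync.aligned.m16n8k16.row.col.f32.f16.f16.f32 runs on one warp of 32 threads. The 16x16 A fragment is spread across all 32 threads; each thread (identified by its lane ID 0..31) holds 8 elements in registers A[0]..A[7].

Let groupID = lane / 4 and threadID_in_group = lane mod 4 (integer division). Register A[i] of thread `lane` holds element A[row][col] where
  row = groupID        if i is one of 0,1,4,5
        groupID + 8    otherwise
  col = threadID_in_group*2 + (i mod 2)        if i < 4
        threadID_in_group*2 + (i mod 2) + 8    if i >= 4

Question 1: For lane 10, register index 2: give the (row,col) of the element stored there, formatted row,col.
lane 10=>10/4=2, 10 mod 4=2
i=2  r:2+8=>10  c:2·2+0+0=>4

10,4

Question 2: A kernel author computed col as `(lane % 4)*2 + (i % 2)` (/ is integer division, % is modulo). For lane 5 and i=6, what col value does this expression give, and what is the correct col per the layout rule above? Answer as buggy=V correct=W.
buggy=2 correct=10

`(lane % 4)*2 + (i % 2)`[5,6]->2
L=5->g=5>>2=1, t=5&3=1
[6]->row 1+8=9  col 1·2+0+8=10
col: 2 vs 10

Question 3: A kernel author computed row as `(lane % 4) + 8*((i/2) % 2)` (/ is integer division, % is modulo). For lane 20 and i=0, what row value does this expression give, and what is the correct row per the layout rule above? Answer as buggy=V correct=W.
buggy=0 correct=5

`(lane % 4) + 8*((i/2) % 2)`[20,0]⇒0
L=20⇒gr=20>>2=5, th=20&3=0
[0]⇒row 5+0=5  col 0·2+0+0=0
row: 0 vs 5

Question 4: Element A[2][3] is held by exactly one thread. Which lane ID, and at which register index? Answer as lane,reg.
9,1

r=2⇒gr=2,Rb=0  c=3⇒Cb=0,th=1,odd=1
L=2*4+1=9  i=0*4+0*2+1=1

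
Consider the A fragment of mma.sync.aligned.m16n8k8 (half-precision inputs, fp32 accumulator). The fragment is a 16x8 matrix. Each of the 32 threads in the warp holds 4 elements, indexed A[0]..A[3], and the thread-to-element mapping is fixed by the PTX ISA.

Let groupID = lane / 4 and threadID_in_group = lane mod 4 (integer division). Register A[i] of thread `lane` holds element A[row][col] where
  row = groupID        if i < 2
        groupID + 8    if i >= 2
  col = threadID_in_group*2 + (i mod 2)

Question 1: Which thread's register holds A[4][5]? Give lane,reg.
r: 4->gid=4,r8=0  c: 5->tid=2,i&1=1
L=4*4+2=18  i=0*2+1=1

18,1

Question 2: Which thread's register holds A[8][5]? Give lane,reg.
r=8->g=0,rb=1  c=5->t=2,b0=1
L=0*4+2=2  i=1*2+1=3

2,3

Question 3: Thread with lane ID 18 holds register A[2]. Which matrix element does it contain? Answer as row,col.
L=18->g=18>>2=4, t=18&3=2
[2]->row 4+8=12  col 2·2+0=4

12,4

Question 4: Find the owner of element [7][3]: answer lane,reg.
29,1

r: 7->gid=7,r8=0  c: 3->tid=1,i&1=1
L=7*4+1=29  i=0*2+1=1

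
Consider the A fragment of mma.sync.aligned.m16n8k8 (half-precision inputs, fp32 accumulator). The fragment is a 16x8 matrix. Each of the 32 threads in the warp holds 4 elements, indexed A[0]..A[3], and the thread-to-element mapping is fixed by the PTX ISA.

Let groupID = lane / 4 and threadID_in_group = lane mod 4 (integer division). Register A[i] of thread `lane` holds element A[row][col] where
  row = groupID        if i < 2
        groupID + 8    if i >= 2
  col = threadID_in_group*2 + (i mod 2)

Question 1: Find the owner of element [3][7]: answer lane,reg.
r=3⇒gr=3,Rb=0  c=7⇒th=3,odd=1
L=3*4+3=15  i=0*2+1=1

15,1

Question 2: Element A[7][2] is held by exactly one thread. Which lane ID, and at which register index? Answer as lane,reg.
r=7→G=7,rhi=0  c=2→T=1,p=0
L=7*4+1=29  i=0*2+0=0

29,0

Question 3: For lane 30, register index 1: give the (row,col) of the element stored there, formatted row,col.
30: g=7,t=2
[1] (7+0,2*2+1) = (7,5)

7,5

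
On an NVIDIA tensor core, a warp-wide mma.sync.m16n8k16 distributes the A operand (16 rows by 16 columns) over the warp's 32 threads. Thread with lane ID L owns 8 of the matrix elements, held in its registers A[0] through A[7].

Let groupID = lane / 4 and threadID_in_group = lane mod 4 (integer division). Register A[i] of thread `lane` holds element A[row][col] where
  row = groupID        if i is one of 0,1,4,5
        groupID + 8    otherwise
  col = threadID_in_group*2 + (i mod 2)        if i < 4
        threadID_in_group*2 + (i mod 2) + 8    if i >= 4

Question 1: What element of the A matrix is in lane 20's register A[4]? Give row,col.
lane 20=>20/4=5, 20 mod 4=0
i=4  r:5+0=>5  c:2·0+0+8=>8

5,8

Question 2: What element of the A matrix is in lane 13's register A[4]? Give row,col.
L=13→G=13>>2=3, T=13&3=1
[4]→row 3+0=3  col 1·2+0+8=10

3,10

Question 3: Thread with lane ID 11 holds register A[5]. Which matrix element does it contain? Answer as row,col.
2,15

lane 11->11/4=2, 11 mod 4=3
i=5  r:2+0->2  c:2·3+1+8->15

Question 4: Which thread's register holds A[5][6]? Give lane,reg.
r: 5->gid=5,r8=0  c: 6->c8=0,tid=3,i&1=0
L=5*4+3=23  i=0*4+0*2+0=0

23,0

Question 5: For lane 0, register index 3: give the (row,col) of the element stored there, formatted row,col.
8,1

lane 0: grp=0 (0/4), tig=0 (0%4)
i=3: r=0+8=8, c=0*2+1+0=1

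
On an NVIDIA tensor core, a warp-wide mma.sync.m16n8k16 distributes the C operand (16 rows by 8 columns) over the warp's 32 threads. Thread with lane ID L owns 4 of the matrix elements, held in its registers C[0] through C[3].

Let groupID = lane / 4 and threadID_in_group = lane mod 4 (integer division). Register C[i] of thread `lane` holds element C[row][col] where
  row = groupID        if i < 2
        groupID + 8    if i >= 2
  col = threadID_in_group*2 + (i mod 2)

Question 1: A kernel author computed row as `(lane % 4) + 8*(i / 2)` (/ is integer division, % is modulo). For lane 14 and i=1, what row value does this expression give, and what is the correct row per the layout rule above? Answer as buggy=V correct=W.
`(lane % 4) + 8*(i / 2)`[14,1]->2
lane 14: gid=3 (14/4), tid=2 (14%4)
i=1: r=3+0=3, c=2*2+1=5
row: 2 vs 3

buggy=2 correct=3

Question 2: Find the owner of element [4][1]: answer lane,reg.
16,1

r:4=>grp=4,rB=0  c:1=>tig=0,lo=1
L=4*4+0=16  i=0*2+1=1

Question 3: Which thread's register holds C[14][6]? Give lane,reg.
r=14⇒gr=6,Rb=1  c=6⇒th=3,odd=0
L=6*4+3=27  i=1*2+0=2

27,2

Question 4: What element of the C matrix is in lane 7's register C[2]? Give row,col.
9,6

L=7->gid=7>>2=1, tid=7&3=3
[2]->row 1+8=9  col 3·2+0=6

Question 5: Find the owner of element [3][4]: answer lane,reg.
14,0

r=3->g=3,rb=0  c=4->t=2,b0=0
L=3*4+2=14  i=0*2+0=0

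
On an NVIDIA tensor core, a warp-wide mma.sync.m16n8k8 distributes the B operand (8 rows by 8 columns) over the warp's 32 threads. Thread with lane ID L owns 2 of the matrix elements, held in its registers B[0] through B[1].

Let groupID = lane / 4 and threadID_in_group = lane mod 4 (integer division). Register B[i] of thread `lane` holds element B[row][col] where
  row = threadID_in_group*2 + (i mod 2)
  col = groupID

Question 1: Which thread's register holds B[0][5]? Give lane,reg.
20,0

c=5->g=5  r=0->t=0,b0=0
L=5*4+0=20  i=0=0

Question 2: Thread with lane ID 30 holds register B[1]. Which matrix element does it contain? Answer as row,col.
lane 30=>30/4=7, 30 mod 4=2
i=1  r:2·2+1=>5  c:7

5,7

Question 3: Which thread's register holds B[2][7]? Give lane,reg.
29,0

c: 7->gid=7  r: 2->tid=1,i&1=0
L=7*4+1=29  i=0=0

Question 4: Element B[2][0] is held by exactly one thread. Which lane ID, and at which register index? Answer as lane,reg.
1,0

c=0→G=0  r=2→T=1,p=0
L=0*4+1=1  i=0=0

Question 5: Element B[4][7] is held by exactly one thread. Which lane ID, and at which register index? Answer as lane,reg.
c:7=>grp=7  r:4=>tig=2,lo=0
L=7*4+2=30  i=0=0

30,0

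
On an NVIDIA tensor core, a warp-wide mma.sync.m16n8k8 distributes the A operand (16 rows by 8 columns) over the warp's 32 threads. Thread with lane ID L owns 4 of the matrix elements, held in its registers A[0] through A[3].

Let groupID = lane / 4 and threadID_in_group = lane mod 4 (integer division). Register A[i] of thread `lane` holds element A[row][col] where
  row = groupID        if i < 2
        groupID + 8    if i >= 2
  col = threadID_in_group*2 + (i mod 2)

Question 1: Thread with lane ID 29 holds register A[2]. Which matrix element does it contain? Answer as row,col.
29: grp=7,tig=1
[2] (7+8,1*2+0) = (15,2)

15,2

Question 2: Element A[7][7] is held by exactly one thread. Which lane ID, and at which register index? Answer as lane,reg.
31,1

r=7->g=7,rb=0  c=7->t=3,b0=1
L=7*4+3=31  i=0*2+1=1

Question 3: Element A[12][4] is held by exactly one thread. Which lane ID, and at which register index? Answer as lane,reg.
18,2

r:12=>grp=4,rB=1  c:4=>tig=2,lo=0
L=4*4+2=18  i=1*2+0=2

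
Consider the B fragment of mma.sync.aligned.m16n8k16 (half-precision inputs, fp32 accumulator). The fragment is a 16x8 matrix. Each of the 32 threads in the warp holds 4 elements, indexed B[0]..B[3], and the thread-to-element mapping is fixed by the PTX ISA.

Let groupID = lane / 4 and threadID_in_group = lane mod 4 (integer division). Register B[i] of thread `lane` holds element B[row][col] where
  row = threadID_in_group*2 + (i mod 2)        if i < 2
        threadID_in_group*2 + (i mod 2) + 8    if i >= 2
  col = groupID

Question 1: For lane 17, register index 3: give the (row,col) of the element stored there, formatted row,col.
lane 17⇒17/4=4, 17 mod 4=1
i=3  r:2·1+1+8⇒11  c:4

11,4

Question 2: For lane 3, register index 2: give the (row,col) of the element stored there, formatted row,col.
3: G=0,T=3
[2] (3*2+0+8,0) = (14,0)

14,0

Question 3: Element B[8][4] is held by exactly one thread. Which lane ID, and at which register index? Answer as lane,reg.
16,2

c=4⇒gr=4  r=8⇒Rb=1,th=0,odd=0
L=4*4+0=16  i=1*2+0=2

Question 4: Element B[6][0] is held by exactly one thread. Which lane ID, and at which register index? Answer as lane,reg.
c:0=>grp=0  r:6=>rB=0,tig=3,lo=0
L=0*4+3=3  i=0*2+0=0

3,0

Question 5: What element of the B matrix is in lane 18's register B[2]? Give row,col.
18: grp=4,tig=2
[2] (2*2+0+8,4) = (12,4)

12,4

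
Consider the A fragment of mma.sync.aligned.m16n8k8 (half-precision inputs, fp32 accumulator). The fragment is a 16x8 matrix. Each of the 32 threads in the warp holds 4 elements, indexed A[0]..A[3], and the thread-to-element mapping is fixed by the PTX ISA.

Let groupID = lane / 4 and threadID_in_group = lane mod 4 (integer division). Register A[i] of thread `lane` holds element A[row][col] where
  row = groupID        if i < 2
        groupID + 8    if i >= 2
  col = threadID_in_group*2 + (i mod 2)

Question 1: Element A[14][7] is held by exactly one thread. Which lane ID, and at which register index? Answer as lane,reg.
r=14->g=6,rb=1  c=7->t=3,b0=1
L=6*4+3=27  i=1*2+1=3

27,3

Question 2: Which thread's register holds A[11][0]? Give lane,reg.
r: 11->gid=3,r8=1  c: 0->tid=0,i&1=0
L=3*4+0=12  i=1*2+0=2

12,2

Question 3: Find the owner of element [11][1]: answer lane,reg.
r=11→G=3,rhi=1  c=1→T=0,p=1
L=3*4+0=12  i=1*2+1=3

12,3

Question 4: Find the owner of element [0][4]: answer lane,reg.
2,0

r:0=>grp=0,rB=0  c:4=>tig=2,lo=0
L=0*4+2=2  i=0*2+0=0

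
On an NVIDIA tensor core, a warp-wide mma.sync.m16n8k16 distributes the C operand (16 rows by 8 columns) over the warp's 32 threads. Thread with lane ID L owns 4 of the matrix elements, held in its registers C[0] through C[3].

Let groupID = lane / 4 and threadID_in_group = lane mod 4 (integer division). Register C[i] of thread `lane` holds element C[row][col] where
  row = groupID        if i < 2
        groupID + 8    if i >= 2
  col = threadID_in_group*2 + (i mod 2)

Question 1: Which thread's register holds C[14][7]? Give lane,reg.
r=14⇒gr=6,Rb=1  c=7⇒th=3,odd=1
L=6*4+3=27  i=1*2+1=3

27,3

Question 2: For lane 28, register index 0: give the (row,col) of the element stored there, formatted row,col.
lane 28: G=7 (28/4), T=0 (28%4)
i=0: r=7+0=7, c=0*2+0=0

7,0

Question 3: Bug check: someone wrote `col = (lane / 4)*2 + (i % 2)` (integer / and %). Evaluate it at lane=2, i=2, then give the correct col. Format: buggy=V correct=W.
`(lane / 4)*2 + (i % 2)`[2,2]→0
lane 2→2/4=0, 2 mod 4=2
i=2  r:0+8→8  c:2·2+0→4
col: 0 vs 4

buggy=0 correct=4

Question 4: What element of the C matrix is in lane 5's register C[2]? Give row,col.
9,2

lane 5→5/4=1, 5 mod 4=1
i=2  r:1+8→9  c:2·1+0→2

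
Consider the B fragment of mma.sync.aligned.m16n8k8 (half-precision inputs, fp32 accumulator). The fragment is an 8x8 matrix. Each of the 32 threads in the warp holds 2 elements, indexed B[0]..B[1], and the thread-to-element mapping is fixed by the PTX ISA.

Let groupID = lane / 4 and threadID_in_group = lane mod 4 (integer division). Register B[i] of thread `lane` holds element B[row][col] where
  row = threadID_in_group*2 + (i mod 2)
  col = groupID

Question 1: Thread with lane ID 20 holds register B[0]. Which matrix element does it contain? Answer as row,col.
L=20⇒gr=20>>2=5, th=20&3=0
[0]⇒row 0·2+0=0  col gr=5

0,5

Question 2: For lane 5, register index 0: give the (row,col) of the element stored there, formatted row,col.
2,1

lane 5: gr=1 (5/4), th=1 (5%4)
i=0: r=1*2+0=2, c=gr=1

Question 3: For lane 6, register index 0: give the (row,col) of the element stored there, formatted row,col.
lane 6: gr=1 (6/4), th=2 (6%4)
i=0: r=2*2+0=4, c=gr=1

4,1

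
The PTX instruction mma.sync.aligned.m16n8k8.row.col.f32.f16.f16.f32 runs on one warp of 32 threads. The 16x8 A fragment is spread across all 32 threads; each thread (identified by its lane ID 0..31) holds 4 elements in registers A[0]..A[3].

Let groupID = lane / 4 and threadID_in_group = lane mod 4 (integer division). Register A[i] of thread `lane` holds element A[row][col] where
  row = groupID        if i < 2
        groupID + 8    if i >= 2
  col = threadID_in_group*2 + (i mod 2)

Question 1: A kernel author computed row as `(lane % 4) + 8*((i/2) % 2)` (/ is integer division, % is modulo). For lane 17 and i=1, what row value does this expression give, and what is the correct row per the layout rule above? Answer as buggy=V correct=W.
buggy=1 correct=4

`(lane % 4) + 8*((i/2) % 2)`[17,1]→1
lane 17: G=4 (17/4), T=1 (17%4)
i=1: r=4+0=4, c=1*2+1=3
row: 1 vs 4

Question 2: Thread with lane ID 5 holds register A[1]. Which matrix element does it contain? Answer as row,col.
1,3

lane 5: gr=1 (5/4), th=1 (5%4)
i=1: r=1+0=1, c=1*2+1=3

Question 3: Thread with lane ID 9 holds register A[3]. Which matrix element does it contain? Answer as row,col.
L=9⇒gr=9>>2=2, th=9&3=1
[3]⇒row 2+8=10  col 1·2+1=3

10,3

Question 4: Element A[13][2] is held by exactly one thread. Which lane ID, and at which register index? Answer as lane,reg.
21,2

r=13->g=5,rb=1  c=2->t=1,b0=0
L=5*4+1=21  i=1*2+0=2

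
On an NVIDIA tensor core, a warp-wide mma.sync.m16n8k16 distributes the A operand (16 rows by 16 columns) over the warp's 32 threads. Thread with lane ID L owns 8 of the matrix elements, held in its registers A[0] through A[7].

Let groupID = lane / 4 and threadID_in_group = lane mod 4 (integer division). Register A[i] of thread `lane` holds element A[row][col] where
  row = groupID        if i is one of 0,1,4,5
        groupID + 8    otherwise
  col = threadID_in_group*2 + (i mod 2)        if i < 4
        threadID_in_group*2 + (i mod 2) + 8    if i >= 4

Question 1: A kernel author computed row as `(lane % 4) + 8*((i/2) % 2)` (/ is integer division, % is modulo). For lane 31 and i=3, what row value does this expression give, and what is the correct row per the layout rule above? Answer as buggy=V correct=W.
`(lane % 4) + 8*((i/2) % 2)`[31,3]->11
L=31->gid=31>>2=7, tid=31&3=3
[3]->row 7+8=15  col 3·2+1+0=7
row: 11 vs 15

buggy=11 correct=15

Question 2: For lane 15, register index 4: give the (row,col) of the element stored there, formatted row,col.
3,14

15: g=3,t=3
[4] (3+0,3*2+0+8) = (3,14)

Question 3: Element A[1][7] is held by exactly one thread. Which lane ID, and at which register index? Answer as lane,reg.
7,1

r: 1->gid=1,r8=0  c: 7->c8=0,tid=3,i&1=1
L=1*4+3=7  i=0*4+0*2+1=1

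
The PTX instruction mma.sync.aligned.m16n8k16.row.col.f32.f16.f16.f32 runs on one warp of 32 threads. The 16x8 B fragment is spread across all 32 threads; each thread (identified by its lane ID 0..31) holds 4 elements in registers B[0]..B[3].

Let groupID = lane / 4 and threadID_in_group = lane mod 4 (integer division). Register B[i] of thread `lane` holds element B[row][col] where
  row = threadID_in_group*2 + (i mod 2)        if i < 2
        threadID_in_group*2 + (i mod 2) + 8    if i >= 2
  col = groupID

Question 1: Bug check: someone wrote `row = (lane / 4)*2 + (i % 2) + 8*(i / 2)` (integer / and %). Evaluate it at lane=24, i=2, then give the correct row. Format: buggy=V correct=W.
buggy=20 correct=8

`(lane / 4)*2 + (i % 2) + 8*(i / 2)`[24,2]->20
lane 24->24/4=6, 24 mod 4=0
i=2  r:2·0+0+8->8  c:6
row: 20 vs 8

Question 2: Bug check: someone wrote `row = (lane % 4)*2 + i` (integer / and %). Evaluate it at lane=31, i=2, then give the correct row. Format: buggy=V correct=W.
`(lane % 4)*2 + i`[31,2]=>8
31: grp=7,tig=3
[2] (3*2+0+8,7) = (14,7)
row: 8 vs 14

buggy=8 correct=14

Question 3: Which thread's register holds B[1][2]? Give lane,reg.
8,1

c: 2->gid=2  r: 1->r8=0,tid=0,i&1=1
L=2*4+0=8  i=0*2+1=1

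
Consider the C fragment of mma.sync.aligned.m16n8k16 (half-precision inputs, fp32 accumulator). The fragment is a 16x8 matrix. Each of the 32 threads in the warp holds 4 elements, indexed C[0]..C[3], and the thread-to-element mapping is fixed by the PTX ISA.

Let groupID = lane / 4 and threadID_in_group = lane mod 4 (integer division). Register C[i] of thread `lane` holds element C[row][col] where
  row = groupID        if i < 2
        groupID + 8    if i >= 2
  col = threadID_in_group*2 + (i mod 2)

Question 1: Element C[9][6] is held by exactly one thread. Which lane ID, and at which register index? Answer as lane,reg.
7,2

r: 9->gid=1,r8=1  c: 6->tid=3,i&1=0
L=1*4+3=7  i=1*2+0=2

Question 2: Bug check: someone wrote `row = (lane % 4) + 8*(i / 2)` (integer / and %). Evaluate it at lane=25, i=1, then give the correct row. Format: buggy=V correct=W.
`(lane % 4) + 8*(i / 2)`[25,1]->1
25: g=6,t=1
[1] (6+0,1*2+1) = (6,3)
row: 1 vs 6

buggy=1 correct=6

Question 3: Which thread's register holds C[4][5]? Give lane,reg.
18,1

r: 4->gid=4,r8=0  c: 5->tid=2,i&1=1
L=4*4+2=18  i=0*2+1=1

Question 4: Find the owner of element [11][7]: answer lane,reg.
r=11→G=3,rhi=1  c=7→T=3,p=1
L=3*4+3=15  i=1*2+1=3

15,3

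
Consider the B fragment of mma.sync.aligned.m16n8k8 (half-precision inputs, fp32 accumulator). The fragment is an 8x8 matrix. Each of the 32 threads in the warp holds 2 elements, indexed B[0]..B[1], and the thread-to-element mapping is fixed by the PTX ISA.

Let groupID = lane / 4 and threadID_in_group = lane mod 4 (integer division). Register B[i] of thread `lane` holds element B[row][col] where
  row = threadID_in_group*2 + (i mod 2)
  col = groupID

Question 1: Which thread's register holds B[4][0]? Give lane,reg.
2,0

c=0→G=0  r=4→T=2,p=0
L=0*4+2=2  i=0=0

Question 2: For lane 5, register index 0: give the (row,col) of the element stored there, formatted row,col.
lane 5: g=1 (5/4), t=1 (5%4)
i=0: r=1*2+0=2, c=g=1

2,1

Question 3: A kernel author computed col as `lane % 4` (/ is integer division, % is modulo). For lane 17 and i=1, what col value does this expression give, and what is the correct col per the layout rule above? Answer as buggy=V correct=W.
buggy=1 correct=4

`lane % 4`[17,1]→1
L=17→G=17>>2=4, T=17&3=1
[1]→row 1·2+1=3  col G=4
col: 1 vs 4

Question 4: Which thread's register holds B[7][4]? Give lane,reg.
19,1

c: 4->gid=4  r: 7->tid=3,i&1=1
L=4*4+3=19  i=1=1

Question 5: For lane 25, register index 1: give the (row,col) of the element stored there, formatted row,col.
3,6

L=25⇒gr=25>>2=6, th=25&3=1
[1]⇒row 1·2+1=3  col gr=6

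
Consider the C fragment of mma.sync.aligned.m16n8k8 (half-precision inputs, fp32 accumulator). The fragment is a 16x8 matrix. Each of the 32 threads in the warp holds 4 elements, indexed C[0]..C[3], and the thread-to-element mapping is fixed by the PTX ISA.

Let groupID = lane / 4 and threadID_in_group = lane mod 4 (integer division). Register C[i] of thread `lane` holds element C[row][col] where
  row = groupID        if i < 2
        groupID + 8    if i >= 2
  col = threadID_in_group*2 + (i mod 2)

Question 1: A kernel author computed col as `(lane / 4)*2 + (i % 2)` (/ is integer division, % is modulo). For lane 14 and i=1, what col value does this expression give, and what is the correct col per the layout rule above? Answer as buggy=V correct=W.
buggy=7 correct=5

`(lane / 4)*2 + (i % 2)`[14,1]->7
lane 14->14/4=3, 14 mod 4=2
i=1  r:3+0->3  c:2·2+1->5
col: 7 vs 5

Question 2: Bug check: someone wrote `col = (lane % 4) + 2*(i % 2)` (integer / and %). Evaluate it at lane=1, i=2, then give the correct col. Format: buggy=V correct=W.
buggy=1 correct=2

`(lane % 4) + 2*(i % 2)`[1,2]⇒1
1: gr=0,th=1
[2] (0+8,1*2+0) = (8,2)
col: 1 vs 2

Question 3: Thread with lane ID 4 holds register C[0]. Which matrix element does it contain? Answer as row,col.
4: gr=1,th=0
[0] (1+0,0*2+0) = (1,0)

1,0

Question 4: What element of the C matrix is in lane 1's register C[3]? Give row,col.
1: grp=0,tig=1
[3] (0+8,1*2+1) = (8,3)

8,3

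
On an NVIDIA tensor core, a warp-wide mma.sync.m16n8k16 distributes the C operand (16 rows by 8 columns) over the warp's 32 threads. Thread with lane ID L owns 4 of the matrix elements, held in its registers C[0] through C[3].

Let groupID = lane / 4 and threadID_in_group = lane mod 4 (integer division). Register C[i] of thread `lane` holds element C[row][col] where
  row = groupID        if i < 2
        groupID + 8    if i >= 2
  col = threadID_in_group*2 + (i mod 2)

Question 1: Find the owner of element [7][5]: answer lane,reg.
r:7=>grp=7,rB=0  c:5=>tig=2,lo=1
L=7*4+2=30  i=0*2+1=1

30,1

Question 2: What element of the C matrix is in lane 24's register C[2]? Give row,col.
lane 24: G=6 (24/4), T=0 (24%4)
i=2: r=6+8=14, c=0*2+0=0

14,0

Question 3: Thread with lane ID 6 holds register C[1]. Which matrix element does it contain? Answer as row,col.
1,5

lane 6→6/4=1, 6 mod 4=2
i=1  r:1+0→1  c:2·2+1→5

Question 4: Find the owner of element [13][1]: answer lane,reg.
20,3

r=13→G=5,rhi=1  c=1→T=0,p=1
L=5*4+0=20  i=1*2+1=3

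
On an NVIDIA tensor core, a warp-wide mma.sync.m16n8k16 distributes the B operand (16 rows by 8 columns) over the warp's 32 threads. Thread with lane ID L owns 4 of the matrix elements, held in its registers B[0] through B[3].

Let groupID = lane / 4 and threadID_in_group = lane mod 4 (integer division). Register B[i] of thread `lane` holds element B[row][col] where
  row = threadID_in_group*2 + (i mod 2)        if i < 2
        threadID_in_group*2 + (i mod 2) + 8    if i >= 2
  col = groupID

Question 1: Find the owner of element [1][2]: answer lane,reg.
c: 2->gid=2  r: 1->r8=0,tid=0,i&1=1
L=2*4+0=8  i=0*2+1=1

8,1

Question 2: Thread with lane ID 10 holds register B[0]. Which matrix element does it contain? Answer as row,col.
4,2

L=10→G=10>>2=2, T=10&3=2
[0]→row 2·2+0+0=4  col G=2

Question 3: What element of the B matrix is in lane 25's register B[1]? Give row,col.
3,6

L=25->gid=25>>2=6, tid=25&3=1
[1]->row 1·2+1+0=3  col gid=6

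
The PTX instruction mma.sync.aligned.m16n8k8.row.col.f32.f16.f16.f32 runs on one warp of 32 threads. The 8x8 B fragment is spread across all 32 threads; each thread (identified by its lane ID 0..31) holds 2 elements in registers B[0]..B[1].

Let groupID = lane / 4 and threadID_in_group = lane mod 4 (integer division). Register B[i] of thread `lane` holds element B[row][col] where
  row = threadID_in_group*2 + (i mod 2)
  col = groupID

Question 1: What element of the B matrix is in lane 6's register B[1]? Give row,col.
5,1

lane 6=>6/4=1, 6 mod 4=2
i=1  r:2·2+1=>5  c:1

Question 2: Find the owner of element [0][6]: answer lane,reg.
c=6->g=6  r=0->t=0,b0=0
L=6*4+0=24  i=0=0

24,0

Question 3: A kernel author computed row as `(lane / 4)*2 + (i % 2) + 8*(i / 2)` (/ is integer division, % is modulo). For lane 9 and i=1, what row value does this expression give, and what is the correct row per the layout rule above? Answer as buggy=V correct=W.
buggy=5 correct=3

`(lane / 4)*2 + (i % 2) + 8*(i / 2)`[9,1]->5
9: g=2,t=1
[1] (1*2+1,2) = (3,2)
row: 5 vs 3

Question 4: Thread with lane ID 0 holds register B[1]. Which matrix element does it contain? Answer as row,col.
lane 0→0/4=0, 0 mod 4=0
i=1  r:2·0+1→1  c:0

1,0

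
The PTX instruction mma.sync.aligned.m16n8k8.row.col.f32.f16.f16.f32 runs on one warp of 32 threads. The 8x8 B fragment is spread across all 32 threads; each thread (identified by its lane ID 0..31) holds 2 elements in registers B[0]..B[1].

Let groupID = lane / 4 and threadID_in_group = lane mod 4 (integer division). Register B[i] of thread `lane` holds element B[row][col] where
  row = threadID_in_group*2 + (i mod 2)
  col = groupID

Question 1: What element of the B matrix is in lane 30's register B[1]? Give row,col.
30: G=7,T=2
[1] (2*2+1,7) = (5,7)

5,7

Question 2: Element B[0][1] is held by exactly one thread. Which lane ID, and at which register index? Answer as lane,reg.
c:1=>grp=1  r:0=>tig=0,lo=0
L=1*4+0=4  i=0=0

4,0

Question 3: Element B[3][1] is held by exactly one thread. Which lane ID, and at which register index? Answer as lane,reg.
5,1

c=1⇒gr=1  r=3⇒th=1,odd=1
L=1*4+1=5  i=1=1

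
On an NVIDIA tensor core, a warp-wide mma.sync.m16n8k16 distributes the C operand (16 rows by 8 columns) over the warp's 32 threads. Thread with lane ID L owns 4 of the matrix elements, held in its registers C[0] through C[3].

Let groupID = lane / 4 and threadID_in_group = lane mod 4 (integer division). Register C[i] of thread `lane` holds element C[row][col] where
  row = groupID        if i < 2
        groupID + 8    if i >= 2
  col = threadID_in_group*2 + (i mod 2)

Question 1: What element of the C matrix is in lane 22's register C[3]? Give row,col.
13,5

L=22⇒gr=22>>2=5, th=22&3=2
[3]⇒row 5+8=13  col 2·2+1=5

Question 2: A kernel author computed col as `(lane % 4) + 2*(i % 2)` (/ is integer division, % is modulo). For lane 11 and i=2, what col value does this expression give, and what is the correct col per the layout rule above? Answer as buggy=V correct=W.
`(lane % 4) + 2*(i % 2)`[11,2]=>3
lane 11=>11/4=2, 11 mod 4=3
i=2  r:2+8=>10  c:2·3+0=>6
col: 3 vs 6

buggy=3 correct=6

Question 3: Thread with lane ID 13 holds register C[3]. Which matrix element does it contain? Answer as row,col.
13: g=3,t=1
[3] (3+8,1*2+1) = (11,3)

11,3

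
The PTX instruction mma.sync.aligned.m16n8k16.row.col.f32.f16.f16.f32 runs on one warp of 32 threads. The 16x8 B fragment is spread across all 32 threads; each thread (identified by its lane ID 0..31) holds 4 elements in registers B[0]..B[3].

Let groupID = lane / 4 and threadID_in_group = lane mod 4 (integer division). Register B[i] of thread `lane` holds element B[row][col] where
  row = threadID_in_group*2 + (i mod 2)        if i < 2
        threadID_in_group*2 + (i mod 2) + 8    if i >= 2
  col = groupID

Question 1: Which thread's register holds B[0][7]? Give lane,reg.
c=7->g=7  r=0->rb=0,t=0,b0=0
L=7*4+0=28  i=0*2+0=0

28,0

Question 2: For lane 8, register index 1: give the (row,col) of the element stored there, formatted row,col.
8: G=2,T=0
[1] (0*2+1+0,2) = (1,2)

1,2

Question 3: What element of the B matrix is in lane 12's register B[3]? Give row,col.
9,3

lane 12: G=3 (12/4), T=0 (12%4)
i=3: r=0*2+1+8=9, c=G=3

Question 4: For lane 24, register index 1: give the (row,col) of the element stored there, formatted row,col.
1,6

lane 24: G=6 (24/4), T=0 (24%4)
i=1: r=0*2+1+0=1, c=G=6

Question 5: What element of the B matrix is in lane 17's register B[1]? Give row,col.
3,4

L=17->g=17>>2=4, t=17&3=1
[1]->row 1·2+1+0=3  col g=4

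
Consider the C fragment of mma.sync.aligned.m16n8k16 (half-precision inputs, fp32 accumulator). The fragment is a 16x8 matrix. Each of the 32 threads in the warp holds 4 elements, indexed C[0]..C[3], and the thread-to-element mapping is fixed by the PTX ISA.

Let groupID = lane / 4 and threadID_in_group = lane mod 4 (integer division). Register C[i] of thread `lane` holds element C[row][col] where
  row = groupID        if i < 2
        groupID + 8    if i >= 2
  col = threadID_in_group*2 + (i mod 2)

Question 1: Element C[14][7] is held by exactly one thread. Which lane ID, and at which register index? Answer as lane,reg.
r=14⇒gr=6,Rb=1  c=7⇒th=3,odd=1
L=6*4+3=27  i=1*2+1=3

27,3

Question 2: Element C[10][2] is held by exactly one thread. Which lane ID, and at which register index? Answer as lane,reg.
r=10->g=2,rb=1  c=2->t=1,b0=0
L=2*4+1=9  i=1*2+0=2

9,2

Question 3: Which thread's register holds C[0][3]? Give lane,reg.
1,1

r=0→G=0,rhi=0  c=3→T=1,p=1
L=0*4+1=1  i=0*2+1=1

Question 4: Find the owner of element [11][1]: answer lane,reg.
12,3

r=11→G=3,rhi=1  c=1→T=0,p=1
L=3*4+0=12  i=1*2+1=3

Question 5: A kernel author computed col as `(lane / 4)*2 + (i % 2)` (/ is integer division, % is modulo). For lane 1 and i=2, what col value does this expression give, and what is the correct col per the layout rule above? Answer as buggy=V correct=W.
`(lane / 4)*2 + (i % 2)`[1,2]->0
L=1->g=1>>2=0, t=1&3=1
[2]->row 0+8=8  col 1·2+0=2
col: 0 vs 2

buggy=0 correct=2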